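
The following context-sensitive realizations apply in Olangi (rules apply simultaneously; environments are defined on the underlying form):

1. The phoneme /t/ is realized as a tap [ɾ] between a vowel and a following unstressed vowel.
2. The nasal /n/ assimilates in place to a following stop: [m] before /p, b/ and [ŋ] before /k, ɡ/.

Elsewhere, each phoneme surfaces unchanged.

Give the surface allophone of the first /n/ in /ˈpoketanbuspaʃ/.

/n/ (between /a/ and /b/) occurs before a labial or velar stop → [m] by rule 2.

[m]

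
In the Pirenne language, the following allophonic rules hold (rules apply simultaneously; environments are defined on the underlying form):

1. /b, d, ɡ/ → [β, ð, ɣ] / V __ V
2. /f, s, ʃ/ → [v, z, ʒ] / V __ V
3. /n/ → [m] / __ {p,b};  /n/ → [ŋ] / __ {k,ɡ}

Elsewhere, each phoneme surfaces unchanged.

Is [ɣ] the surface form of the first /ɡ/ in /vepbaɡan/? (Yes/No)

Rule 1 applies to /ɡ/ (between /a/ and /a/: between two vowels) → [ɣ].
The actual realization is [ɣ], which matches [ɣ].

Yes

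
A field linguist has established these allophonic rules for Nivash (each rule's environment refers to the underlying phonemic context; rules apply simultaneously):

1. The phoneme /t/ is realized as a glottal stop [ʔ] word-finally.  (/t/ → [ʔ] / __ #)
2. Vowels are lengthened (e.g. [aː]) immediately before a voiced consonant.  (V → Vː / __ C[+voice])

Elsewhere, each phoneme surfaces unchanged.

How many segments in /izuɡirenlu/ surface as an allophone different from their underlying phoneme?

Segments that undergo a rule: /i/ → [iː] (rule 2); /u/ → [uː] (rule 2); /i/ → [iː] (rule 2); /e/ → [eː] (rule 2).
All other segments surface unchanged.

4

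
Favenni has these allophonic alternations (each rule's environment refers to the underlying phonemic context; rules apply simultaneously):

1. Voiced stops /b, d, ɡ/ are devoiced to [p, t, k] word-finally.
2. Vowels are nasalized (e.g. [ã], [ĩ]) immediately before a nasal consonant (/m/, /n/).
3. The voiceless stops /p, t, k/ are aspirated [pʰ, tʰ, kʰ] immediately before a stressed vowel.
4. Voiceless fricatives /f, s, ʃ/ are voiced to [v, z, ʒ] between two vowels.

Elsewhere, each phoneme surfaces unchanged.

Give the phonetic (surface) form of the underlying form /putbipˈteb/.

[putbipˈtʰep]

/p/ (word-initial) fails the environment for rule 3, so it stays [p].
/u/ (between /p/ and /t/): rule 2 targets it, but not before a nasal consonant → unchanged [u].
/t/ (between /u/ and /b/) is in the target of rule 3 but the environment (immediately before a stressed vowel) is not met → [t].
/b/ (between /t/ and /i/): rule 1 targets it, but not word-finally → unchanged [b].
/i/ (between /b/ and /p/): rule 2 targets it, but not before a nasal consonant → unchanged [i].
/p/ (between /i/ and /t/): rule 3 targets it, but not immediately before a stressed vowel → unchanged [p].
/t/ (between /p/ and /e/): immediately before a stressed vowel, so rule 3 applies → [tʰ].
/e/ (between /t/ and /b/) fails the environment for rule 2, so it stays [e].
/b/ — word-final, word-finally — surfaces as [p] (rule 1).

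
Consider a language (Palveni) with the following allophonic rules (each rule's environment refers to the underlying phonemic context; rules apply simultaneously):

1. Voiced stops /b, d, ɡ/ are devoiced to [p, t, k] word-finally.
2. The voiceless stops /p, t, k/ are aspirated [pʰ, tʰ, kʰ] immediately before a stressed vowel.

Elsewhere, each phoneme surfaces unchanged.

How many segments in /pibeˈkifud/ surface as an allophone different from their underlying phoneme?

Segments that undergo a rule: /k/ → [kʰ] (rule 2); /d/ → [t] (rule 1).
All other segments surface unchanged.

2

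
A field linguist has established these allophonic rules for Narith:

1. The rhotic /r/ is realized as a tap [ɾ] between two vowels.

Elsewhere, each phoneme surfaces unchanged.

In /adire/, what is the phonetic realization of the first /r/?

/r/ (between /i/ and /e/) occurs between two vowels → [ɾ] by rule 1.

[ɾ]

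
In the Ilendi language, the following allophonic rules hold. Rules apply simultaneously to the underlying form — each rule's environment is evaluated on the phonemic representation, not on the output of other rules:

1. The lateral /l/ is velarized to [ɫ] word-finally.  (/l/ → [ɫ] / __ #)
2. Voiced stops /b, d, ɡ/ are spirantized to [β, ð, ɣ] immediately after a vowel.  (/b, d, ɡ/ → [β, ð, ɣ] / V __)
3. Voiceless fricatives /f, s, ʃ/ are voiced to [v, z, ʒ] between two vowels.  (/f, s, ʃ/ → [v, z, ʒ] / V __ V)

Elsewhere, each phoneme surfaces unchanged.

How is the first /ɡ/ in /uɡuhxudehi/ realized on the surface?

[ɣ]

/ɡ/ (between /u/ and /u/): immediately after a vowel, so rule 2 applies → [ɣ].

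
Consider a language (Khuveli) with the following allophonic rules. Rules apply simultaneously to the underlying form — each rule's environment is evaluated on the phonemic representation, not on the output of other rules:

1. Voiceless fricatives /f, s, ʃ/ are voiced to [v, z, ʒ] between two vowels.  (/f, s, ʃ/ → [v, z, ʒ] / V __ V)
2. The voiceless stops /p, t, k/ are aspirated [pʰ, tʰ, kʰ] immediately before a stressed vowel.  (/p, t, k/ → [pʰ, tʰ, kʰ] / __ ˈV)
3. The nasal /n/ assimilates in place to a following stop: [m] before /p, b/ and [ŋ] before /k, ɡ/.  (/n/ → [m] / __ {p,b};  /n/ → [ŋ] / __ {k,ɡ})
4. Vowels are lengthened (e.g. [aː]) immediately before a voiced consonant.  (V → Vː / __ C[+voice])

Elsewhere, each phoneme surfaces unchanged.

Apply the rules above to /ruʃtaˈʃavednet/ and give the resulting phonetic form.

[ruʃtaˈʒaːveːdnet]

/r/ (word-initial): no rule targets it → [r].
/u/ (between /r/ and /ʃ/) is in the target of rule 4 but the environment (before a voiced consonant) is not met → [u].
/ʃ/ (between /u/ and /t/): rule 1 targets it, but not between two vowels → unchanged [ʃ].
/t/ — between /ʃ/ and /a/; rule 2 does not apply here → [t].
/a/ (between /t/ and /ʃ/): rule 4 targets it, but not before a voiced consonant → unchanged [a].
/ʃ/ (between /a/ and /a/) occurs between two vowels → [ʒ] by rule 1.
Rule 4 applies to /a/ (between /ʃ/ and /v/: before a voiced consonant) → [aː].
/v/ (between /a/ and /e/) is unaffected → [v].
Rule 4 applies to /e/ (between /v/ and /d/: before a voiced consonant) → [eː].
/d/ stays [d].
/n/ — between /d/ and /e/; rule 3 does not apply here → [n].
/e/ — between /n/ and /t/; rule 4 does not apply here → [e].
/t/ (word-final) is in the target of rule 2 but the environment (immediately before a stressed vowel) is not met → [t].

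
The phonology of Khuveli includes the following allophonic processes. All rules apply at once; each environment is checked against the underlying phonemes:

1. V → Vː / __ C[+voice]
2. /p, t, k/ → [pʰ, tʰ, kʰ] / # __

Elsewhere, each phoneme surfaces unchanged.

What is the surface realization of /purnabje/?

[pʰuːrnaːbje]

Rule 2 applies to /p/ (word-initial: word-initially) → [pʰ].
/u/ — between /p/ and /r/, before a voiced consonant — surfaces as [uː] (rule 1).
/r/ — not in any rule's target class → [r].
/n/ — not in any rule's target class → [n].
/a/ (between /n/ and /b/): before a voiced consonant, so rule 1 applies → [aː].
/b/ — not in any rule's target class → [b].
/j/ — not in any rule's target class → [j].
/e/ (word-final) fails the environment for rule 1, so it stays [e].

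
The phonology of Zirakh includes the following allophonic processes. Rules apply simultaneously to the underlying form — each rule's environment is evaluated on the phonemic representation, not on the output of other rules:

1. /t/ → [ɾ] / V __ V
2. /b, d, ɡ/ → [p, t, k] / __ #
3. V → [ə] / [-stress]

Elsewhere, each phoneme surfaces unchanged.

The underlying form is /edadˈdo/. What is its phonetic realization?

[ədədˈdo]

/e/ meets the environment for rule 3 (in an unstressed syllable) → [ə].
/d/ — between /e/ and /a/; rule 2 does not apply here → [d].
/a/ meets the environment for rule 3 (in an unstressed syllable) → [ə].
/d/ — between /a/ and /d/; rule 2 does not apply here → [d].
/d/ (between /d/ and /o/) fails the environment for rule 2, so it stays [d].
/o/ (word-final) fails the environment for rule 3, so it stays [o].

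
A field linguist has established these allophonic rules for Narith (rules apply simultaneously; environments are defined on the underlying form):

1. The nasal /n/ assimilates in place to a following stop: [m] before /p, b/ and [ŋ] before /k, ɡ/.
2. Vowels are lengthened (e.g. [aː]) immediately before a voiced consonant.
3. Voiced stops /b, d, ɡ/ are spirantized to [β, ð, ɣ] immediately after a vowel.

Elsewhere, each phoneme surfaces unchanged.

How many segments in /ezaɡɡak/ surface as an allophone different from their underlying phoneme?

3

Segments that undergo a rule: /e/ → [eː] (rule 2); /a/ → [aː] (rule 2); /ɡ/ → [ɣ] (rule 3).
All other segments surface unchanged.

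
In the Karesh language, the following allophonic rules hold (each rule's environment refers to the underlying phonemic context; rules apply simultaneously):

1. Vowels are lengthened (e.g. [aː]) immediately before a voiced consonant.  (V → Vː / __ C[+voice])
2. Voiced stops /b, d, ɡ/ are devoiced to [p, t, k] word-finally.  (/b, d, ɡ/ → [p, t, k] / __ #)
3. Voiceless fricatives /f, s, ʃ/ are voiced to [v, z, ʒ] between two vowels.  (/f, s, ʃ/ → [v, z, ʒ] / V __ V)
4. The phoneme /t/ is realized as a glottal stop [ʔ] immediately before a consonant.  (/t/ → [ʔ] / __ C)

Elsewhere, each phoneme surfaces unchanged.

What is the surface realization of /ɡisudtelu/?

/ɡ/ (word-initial): rule 2 targets it, but not word-finally → unchanged [ɡ].
/i/ — between /ɡ/ and /s/; rule 1 does not apply here → [i].
/s/ (between /i/ and /u/): between two vowels, so rule 3 applies → [z].
/u/ — between /s/ and /d/, before a voiced consonant — surfaces as [uː] (rule 1).
/d/ (between /u/ and /t/) fails the environment for rule 2, so it stays [d].
/t/ (between /d/ and /e/): rule 4 targets it, but not immediately before a consonant → unchanged [t].
/e/ (between /t/ and /l/) occurs before a voiced consonant → [eː] by rule 1.
/u/ — word-final; rule 1 does not apply here → [u].

[ɡizuːdteːlu]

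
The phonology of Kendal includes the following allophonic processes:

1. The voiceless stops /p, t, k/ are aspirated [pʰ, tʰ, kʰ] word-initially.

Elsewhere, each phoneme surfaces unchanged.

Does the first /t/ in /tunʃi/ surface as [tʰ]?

/t/ meets the environment for rule 1 (word-initially) → [tʰ].
The actual realization is [tʰ], which matches [tʰ].

Yes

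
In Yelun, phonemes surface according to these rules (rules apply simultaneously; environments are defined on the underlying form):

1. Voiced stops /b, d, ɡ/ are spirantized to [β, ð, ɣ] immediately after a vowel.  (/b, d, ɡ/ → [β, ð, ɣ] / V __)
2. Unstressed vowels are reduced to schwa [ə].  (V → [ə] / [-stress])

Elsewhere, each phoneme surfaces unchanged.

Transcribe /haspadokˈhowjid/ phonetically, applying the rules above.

/h/ — not in any rule's target class → [h].
/a/ (between /h/ and /s/): in an unstressed syllable, so rule 2 applies → [ə].
/s/ (between /a/ and /p/): no rule targets it → [s].
/p/ (between /s/ and /a/) is unaffected → [p].
/a/ meets the environment for rule 2 (in an unstressed syllable) → [ə].
/d/ (between /a/ and /o/) occurs immediately after a vowel → [ð] by rule 1.
/o/ meets the environment for rule 2 (in an unstressed syllable) → [ə].
/k/ — not in any rule's target class → [k].
/h/ (between /k/ and /o/) is unaffected → [h].
/o/ — between /h/ and /w/; rule 2 does not apply here → [o].
/w/ stays [w].
/j/ stays [j].
/i/ (between /j/ and /d/): in an unstressed syllable, so rule 2 applies → [ə].
/d/ meets the environment for rule 1 (immediately after a vowel) → [ð].

[həspəðəkˈhowjəð]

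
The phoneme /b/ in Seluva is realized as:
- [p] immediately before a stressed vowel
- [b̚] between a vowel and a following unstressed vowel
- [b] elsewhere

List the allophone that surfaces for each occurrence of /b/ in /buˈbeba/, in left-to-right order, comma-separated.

Occurrence 1 (position 1): no conditioning environment matches → elsewhere allophone [b].
Occurrence 2 (position 3): immediately before a stressed vowel → [p].
Occurrence 3 (position 5): between a vowel and a following unstressed vowel → [b̚].

[b], [p], [b̚]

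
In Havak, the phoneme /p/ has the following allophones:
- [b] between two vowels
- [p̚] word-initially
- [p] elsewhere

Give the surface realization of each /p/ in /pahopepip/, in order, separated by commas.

[p̚], [b], [b], [p]

Occurrence 1 (position 1): word-initially → [p̚].
Occurrence 2 (position 5): between two vowels → [b].
Occurrence 3 (position 7): between two vowels → [b].
Occurrence 4 (position 9): no conditioning environment matches → elsewhere allophone [p].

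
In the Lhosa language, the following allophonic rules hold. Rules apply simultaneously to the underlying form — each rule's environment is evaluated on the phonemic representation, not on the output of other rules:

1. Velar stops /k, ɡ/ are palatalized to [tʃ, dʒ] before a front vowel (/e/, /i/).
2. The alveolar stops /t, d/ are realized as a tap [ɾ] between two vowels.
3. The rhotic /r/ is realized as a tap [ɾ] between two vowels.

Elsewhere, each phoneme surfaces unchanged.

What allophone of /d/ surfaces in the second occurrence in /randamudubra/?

/d/ meets the environment for rule 2 (between two vowels) → [ɾ].

[ɾ]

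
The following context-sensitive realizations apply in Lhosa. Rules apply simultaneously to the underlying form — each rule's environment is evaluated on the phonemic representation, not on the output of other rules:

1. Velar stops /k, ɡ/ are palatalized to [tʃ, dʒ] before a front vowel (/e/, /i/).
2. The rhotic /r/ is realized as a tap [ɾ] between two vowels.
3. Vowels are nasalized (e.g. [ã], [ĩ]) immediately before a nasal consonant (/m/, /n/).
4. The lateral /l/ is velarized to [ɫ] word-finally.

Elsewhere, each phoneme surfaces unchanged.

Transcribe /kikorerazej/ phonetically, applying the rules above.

/k/ meets the environment for rule 1 (before a front vowel) → [tʃ].
/i/ — between /k/ and /k/; rule 3 does not apply here → [i].
/k/ (between /i/ and /o/) is in the target of rule 1 but the environment (before a front vowel) is not met → [k].
/o/ (between /k/ and /r/) fails the environment for rule 3, so it stays [o].
/r/ — between /o/ and /e/, between two vowels — surfaces as [ɾ] (rule 2).
/e/ (between /r/ and /r/): rule 3 targets it, but not before a nasal consonant → unchanged [e].
/r/ (between /e/ and /a/) occurs between two vowels → [ɾ] by rule 2.
/a/ (between /r/ and /z/): rule 3 targets it, but not before a nasal consonant → unchanged [a].
/z/ (between /a/ and /e/): no rule targets it → [z].
/e/ — between /z/ and /j/; rule 3 does not apply here → [e].
/j/ — not in any rule's target class → [j].

[tʃikoɾeɾazej]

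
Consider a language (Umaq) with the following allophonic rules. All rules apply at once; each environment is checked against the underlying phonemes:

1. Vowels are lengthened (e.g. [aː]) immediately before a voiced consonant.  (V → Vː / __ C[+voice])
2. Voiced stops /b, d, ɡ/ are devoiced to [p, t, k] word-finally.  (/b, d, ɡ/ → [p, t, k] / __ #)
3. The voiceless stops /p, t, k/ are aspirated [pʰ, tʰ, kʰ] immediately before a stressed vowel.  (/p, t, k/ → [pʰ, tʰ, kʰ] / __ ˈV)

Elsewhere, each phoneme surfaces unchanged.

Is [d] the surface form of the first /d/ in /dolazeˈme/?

Yes

/d/ (word-initial): rule 2 targets it, but not word-finally → unchanged [d].
The actual realization is [d], which matches [d].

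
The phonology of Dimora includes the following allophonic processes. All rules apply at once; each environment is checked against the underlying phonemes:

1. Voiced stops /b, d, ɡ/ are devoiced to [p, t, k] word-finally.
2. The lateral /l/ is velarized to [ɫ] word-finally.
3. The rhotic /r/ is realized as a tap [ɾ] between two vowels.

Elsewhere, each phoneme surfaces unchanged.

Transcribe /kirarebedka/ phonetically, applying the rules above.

[kiɾaɾebedka]

/k/ — not in any rule's target class → [k].
/i/ — not in any rule's target class → [i].
/r/ meets the environment for rule 3 (between two vowels) → [ɾ].
/a/ stays [a].
/r/ meets the environment for rule 3 (between two vowels) → [ɾ].
/e/ — not in any rule's target class → [e].
/b/ — between /e/ and /e/; rule 1 does not apply here → [b].
/e/ stays [e].
/d/ (between /e/ and /k/) fails the environment for rule 1, so it stays [d].
/k/ (between /d/ and /a/) is unaffected → [k].
/a/ — not in any rule's target class → [a].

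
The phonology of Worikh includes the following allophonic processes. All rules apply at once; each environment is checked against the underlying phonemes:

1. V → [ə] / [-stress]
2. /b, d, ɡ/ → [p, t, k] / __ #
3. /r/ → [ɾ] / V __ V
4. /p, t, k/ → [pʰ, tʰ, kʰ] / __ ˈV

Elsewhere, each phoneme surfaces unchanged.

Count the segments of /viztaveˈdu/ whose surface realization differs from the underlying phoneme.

Segments that undergo a rule: /i/ → [ə] (rule 1); /a/ → [ə] (rule 1); /e/ → [ə] (rule 1).
All other segments surface unchanged.

3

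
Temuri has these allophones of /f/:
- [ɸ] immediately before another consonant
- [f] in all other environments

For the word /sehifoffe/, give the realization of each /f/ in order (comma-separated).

[f], [ɸ], [f]

Occurrence 1 (position 5): no conditioning environment matches → elsewhere allophone [f].
Occurrence 2 (position 7): immediately before another consonant → [ɸ].
Occurrence 3 (position 8): no conditioning environment matches → elsewhere allophone [f].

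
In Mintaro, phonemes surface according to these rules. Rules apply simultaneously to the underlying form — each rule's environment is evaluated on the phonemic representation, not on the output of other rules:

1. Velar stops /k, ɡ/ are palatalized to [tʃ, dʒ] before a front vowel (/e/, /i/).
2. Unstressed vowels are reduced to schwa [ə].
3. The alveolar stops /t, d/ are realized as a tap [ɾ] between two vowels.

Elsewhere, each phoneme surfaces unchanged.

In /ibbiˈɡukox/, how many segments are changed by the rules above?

3

Segments that undergo a rule: /i/ → [ə] (rule 2); /i/ → [ə] (rule 2); /o/ → [ə] (rule 2).
All other segments surface unchanged.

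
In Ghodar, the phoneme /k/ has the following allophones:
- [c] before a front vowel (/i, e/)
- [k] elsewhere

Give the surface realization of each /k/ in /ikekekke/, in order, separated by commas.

[c], [c], [k], [c]

Occurrence 1 (position 2): before a front vowel → [c].
Occurrence 2 (position 4): before a front vowel → [c].
Occurrence 3 (position 6): no conditioning environment matches → elsewhere allophone [k].
Occurrence 4 (position 7): before a front vowel → [c].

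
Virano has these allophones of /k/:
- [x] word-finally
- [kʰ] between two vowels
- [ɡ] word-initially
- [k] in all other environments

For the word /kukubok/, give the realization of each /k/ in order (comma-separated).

Occurrence 1 (position 1): word-initially → [ɡ].
Occurrence 2 (position 3): between two vowels → [kʰ].
Occurrence 3 (position 7): word-finally → [x].

[ɡ], [kʰ], [x]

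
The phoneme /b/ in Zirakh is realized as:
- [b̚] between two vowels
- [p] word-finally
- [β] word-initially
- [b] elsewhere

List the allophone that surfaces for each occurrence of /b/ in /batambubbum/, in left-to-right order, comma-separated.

[β], [b], [b], [b]

Occurrence 1 (position 1): word-initially → [β].
Occurrence 2 (position 6): no conditioning environment matches → elsewhere allophone [b].
Occurrence 3 (position 8): no conditioning environment matches → elsewhere allophone [b].
Occurrence 4 (position 9): no conditioning environment matches → elsewhere allophone [b].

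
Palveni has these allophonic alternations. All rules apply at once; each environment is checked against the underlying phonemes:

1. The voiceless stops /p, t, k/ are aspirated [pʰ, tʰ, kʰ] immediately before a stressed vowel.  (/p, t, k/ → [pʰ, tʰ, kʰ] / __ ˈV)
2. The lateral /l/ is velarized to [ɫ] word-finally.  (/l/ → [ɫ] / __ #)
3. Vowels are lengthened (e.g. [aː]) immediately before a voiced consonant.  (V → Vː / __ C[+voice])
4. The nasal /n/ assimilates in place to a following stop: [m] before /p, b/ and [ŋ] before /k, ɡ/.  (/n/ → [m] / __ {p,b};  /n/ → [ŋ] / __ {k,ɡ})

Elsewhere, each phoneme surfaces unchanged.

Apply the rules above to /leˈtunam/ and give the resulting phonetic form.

[leˈtʰuːnaːm]

/l/ (word-initial) is in the target of rule 2 but the environment (word-finally) is not met → [l].
/e/ — between /l/ and /t/; rule 3 does not apply here → [e].
Rule 1 applies to /t/ (between /e/ and /u/: immediately before a stressed vowel) → [tʰ].
/u/ meets the environment for rule 3 (before a voiced consonant) → [uː].
/n/ — between /u/ and /a/; rule 4 does not apply here → [n].
/a/ (between /n/ and /m/): before a voiced consonant, so rule 3 applies → [aː].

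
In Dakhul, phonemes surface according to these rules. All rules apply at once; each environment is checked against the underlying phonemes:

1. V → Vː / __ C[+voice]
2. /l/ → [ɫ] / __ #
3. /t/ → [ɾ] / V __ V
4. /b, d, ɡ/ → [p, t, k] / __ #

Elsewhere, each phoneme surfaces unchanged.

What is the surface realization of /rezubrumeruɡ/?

/r/ stays [r].
Rule 1 applies to /e/ (between /r/ and /z/: before a voiced consonant) → [eː].
/z/ stays [z].
/u/ (between /z/ and /b/) occurs before a voiced consonant → [uː] by rule 1.
/b/ (between /u/ and /r/): rule 4 targets it, but not word-finally → unchanged [b].
/r/ (between /b/ and /u/) is unaffected → [r].
/u/ — between /r/ and /m/, before a voiced consonant — surfaces as [uː] (rule 1).
/m/ stays [m].
/e/ meets the environment for rule 1 (before a voiced consonant) → [eː].
/r/ (between /e/ and /u/) is unaffected → [r].
/u/ meets the environment for rule 1 (before a voiced consonant) → [uː].
/ɡ/ meets the environment for rule 4 (word-finally) → [k].

[reːzuːbruːmeːruːk]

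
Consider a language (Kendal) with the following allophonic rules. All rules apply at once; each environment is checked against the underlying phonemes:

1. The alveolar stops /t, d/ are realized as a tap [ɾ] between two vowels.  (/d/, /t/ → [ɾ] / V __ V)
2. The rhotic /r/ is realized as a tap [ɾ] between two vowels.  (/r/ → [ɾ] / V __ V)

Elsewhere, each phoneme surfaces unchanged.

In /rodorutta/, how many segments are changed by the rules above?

Segments that undergo a rule: /d/ → [ɾ] (rule 1); /r/ → [ɾ] (rule 2).
All other segments surface unchanged.

2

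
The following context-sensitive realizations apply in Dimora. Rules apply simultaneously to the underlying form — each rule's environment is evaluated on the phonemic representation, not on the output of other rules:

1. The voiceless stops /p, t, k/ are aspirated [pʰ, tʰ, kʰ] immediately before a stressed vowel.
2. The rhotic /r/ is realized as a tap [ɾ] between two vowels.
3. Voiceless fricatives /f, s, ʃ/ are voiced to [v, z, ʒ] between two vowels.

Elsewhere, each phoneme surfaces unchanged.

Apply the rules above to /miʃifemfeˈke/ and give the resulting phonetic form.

[miʒivemfeˈkʰe]

/m/ stays [m].
/i/ — not in any rule's target class → [i].
/ʃ/ — between /i/ and /i/, between two vowels — surfaces as [ʒ] (rule 3).
/i/ stays [i].
/f/ meets the environment for rule 3 (between two vowels) → [v].
/e/ (between /f/ and /m/): no rule targets it → [e].
/m/ (between /e/ and /f/) is unaffected → [m].
/f/ (between /m/ and /e/) is in the target of rule 3 but the environment (between two vowels) is not met → [f].
/e/ (between /f/ and /k/): no rule targets it → [e].
/k/ (between /e/ and /e/): immediately before a stressed vowel, so rule 1 applies → [kʰ].
/e/ (word-final): no rule targets it → [e].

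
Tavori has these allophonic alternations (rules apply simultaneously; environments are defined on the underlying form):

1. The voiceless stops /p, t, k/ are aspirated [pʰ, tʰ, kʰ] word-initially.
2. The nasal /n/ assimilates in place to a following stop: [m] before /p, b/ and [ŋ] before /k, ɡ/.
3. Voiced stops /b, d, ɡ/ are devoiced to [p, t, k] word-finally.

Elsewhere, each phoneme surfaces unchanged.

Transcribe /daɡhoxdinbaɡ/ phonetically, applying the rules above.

[daɡhoxdimbak]

/d/ (word-initial) is in the target of rule 3 but the environment (word-finally) is not met → [d].
/a/ stays [a].
/ɡ/ (between /a/ and /h/) fails the environment for rule 3, so it stays [ɡ].
/h/ (between /ɡ/ and /o/) is unaffected → [h].
/o/ stays [o].
/x/ — not in any rule's target class → [x].
/d/ (between /x/ and /i/) is in the target of rule 3 but the environment (word-finally) is not met → [d].
/i/ — not in any rule's target class → [i].
/n/ meets the environment for rule 2 (before a labial or velar stop) → [m].
/b/ — between /n/ and /a/; rule 3 does not apply here → [b].
/a/ — not in any rule's target class → [a].
/ɡ/ meets the environment for rule 3 (word-finally) → [k].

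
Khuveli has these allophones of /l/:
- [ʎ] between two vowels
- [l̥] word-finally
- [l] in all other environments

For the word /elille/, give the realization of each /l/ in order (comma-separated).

Occurrence 1 (position 2): between two vowels → [ʎ].
Occurrence 2 (position 4): no conditioning environment matches → elsewhere allophone [l].
Occurrence 3 (position 5): no conditioning environment matches → elsewhere allophone [l].

[ʎ], [l], [l]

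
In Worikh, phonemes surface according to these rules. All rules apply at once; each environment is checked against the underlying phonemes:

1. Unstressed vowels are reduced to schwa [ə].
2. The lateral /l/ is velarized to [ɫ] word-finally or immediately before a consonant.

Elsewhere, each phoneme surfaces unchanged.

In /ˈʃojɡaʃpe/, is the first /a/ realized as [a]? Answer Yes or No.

Rule 1 applies to /a/ (between /ɡ/ and /ʃ/: in an unstressed syllable) → [ə].
The actual realization is [ə], not [a].

No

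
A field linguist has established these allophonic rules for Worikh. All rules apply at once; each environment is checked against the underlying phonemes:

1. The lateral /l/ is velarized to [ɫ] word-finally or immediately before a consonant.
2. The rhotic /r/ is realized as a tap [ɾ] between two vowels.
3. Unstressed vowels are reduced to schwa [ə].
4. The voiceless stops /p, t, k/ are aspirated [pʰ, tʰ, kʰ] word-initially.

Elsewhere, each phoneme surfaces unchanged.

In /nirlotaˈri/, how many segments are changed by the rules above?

4

Segments that undergo a rule: /i/ → [ə] (rule 3); /o/ → [ə] (rule 3); /a/ → [ə] (rule 3); /r/ → [ɾ] (rule 2).
All other segments surface unchanged.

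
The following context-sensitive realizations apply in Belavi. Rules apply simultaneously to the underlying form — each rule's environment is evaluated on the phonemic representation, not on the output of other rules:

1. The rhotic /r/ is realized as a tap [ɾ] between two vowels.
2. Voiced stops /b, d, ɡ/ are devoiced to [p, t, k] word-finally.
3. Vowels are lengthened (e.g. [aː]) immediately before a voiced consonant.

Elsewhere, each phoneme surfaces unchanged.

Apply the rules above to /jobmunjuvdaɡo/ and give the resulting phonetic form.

/j/ stays [j].
/o/ (between /j/ and /b/) occurs before a voiced consonant → [oː] by rule 3.
/b/ (between /o/ and /m/): rule 2 targets it, but not word-finally → unchanged [b].
/m/ stays [m].
Rule 3 applies to /u/ (between /m/ and /n/: before a voiced consonant) → [uː].
/n/ (between /u/ and /j/): no rule targets it → [n].
/j/ stays [j].
/u/ (between /j/ and /v/): before a voiced consonant, so rule 3 applies → [uː].
/v/ (between /u/ and /d/) is unaffected → [v].
/d/ (between /v/ and /a/) is in the target of rule 2 but the environment (word-finally) is not met → [d].
/a/ — between /d/ and /ɡ/, before a voiced consonant — surfaces as [aː] (rule 3).
/ɡ/ — between /a/ and /o/; rule 2 does not apply here → [ɡ].
/o/ — word-final; rule 3 does not apply here → [o].

[joːbmuːnjuːvdaːɡo]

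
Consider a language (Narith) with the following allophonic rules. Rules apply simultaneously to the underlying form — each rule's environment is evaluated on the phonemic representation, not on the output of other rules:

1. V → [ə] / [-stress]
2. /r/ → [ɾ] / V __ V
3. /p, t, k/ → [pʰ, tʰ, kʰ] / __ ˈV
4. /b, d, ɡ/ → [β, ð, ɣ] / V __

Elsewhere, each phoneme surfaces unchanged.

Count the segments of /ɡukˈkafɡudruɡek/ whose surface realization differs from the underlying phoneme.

Segments that undergo a rule: /u/ → [ə] (rule 1); /k/ → [kʰ] (rule 3); /u/ → [ə] (rule 1); /d/ → [ð] (rule 4); /u/ → [ə] (rule 1); /ɡ/ → [ɣ] (rule 4); /e/ → [ə] (rule 1).
All other segments surface unchanged.

7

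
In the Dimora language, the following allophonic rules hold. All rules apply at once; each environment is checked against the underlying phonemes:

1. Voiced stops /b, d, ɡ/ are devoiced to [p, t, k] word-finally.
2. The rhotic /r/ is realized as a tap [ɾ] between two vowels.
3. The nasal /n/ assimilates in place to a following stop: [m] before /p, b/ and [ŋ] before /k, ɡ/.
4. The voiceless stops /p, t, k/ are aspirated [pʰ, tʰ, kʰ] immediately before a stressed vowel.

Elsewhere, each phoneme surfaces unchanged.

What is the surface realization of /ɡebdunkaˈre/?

[ɡebduŋkaˈɾe]

/ɡ/ — word-initial; rule 1 does not apply here → [ɡ].
/e/ stays [e].
/b/ (between /e/ and /d/): rule 1 targets it, but not word-finally → unchanged [b].
/d/ (between /b/ and /u/) fails the environment for rule 1, so it stays [d].
/u/ — not in any rule's target class → [u].
Rule 3 applies to /n/ (between /u/ and /k/: before a labial or velar stop) → [ŋ].
/k/ — between /n/ and /a/; rule 4 does not apply here → [k].
/a/ (between /k/ and /r/): no rule targets it → [a].
/r/ — between /a/ and /e/, between two vowels — surfaces as [ɾ] (rule 2).
/e/ (word-final) is unaffected → [e].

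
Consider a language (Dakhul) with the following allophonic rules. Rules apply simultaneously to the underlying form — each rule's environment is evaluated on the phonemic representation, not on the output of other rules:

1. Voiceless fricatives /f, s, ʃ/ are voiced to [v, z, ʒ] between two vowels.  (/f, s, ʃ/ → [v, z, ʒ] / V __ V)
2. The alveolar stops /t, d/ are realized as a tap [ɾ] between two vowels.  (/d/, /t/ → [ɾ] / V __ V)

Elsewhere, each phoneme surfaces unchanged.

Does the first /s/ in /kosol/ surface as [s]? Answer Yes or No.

/s/ meets the environment for rule 1 (between two vowels) → [z].
The actual realization is [z], not [s].

No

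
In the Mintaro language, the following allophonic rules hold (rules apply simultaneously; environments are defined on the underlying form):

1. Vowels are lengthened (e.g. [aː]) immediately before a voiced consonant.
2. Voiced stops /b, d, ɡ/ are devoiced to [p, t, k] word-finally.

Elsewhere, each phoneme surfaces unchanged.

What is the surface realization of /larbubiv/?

[laːrbuːbiːv]

/l/ — not in any rule's target class → [l].
Rule 1 applies to /a/ (between /l/ and /r/: before a voiced consonant) → [aː].
/r/ (between /a/ and /b/): no rule targets it → [r].
/b/ (between /r/ and /u/) fails the environment for rule 2, so it stays [b].
/u/ (between /b/ and /b/): before a voiced consonant, so rule 1 applies → [uː].
/b/ — between /u/ and /i/; rule 2 does not apply here → [b].
/i/ (between /b/ and /v/): before a voiced consonant, so rule 1 applies → [iː].
/v/ — not in any rule's target class → [v].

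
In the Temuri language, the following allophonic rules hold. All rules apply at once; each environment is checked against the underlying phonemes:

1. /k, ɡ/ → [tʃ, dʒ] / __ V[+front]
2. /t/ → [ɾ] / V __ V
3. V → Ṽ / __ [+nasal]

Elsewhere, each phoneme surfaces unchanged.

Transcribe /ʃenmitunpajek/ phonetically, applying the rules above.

/ʃ/ stays [ʃ].
Rule 3 applies to /e/ (between /ʃ/ and /n/: before a nasal consonant) → [ẽ].
/n/ (between /e/ and /m/) is unaffected → [n].
/m/ stays [m].
/i/ (between /m/ and /t/): rule 3 targets it, but not before a nasal consonant → unchanged [i].
Rule 2 applies to /t/ (between /i/ and /u/: between two vowels) → [ɾ].
/u/ (between /t/ and /n/): before a nasal consonant, so rule 3 applies → [ũ].
/n/ stays [n].
/p/ (between /n/ and /a/) is unaffected → [p].
/a/ (between /p/ and /j/) is in the target of rule 3 but the environment (before a nasal consonant) is not met → [a].
/j/ (between /a/ and /e/) is unaffected → [j].
/e/ (between /j/ and /k/) is in the target of rule 3 but the environment (before a nasal consonant) is not met → [e].
/k/ (word-final): rule 1 targets it, but not before a front vowel → unchanged [k].

[ʃẽnmiɾũnpajek]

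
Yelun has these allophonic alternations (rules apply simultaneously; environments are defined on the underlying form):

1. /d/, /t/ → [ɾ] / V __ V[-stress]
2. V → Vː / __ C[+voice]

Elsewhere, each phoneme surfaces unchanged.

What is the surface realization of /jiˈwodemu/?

/j/ — not in any rule's target class → [j].
Rule 2 applies to /i/ (between /j/ and /w/: before a voiced consonant) → [iː].
/w/ (between /i/ and /o/): no rule targets it → [w].
Rule 2 applies to /o/ (between /w/ and /d/: before a voiced consonant) → [oː].
/d/ — between /o/ and /e/, between a vowel and a following unstressed vowel — surfaces as [ɾ] (rule 1).
Rule 2 applies to /e/ (between /d/ and /m/: before a voiced consonant) → [eː].
/m/ stays [m].
/u/ — word-final; rule 2 does not apply here → [u].

[jiːˈwoːɾeːmu]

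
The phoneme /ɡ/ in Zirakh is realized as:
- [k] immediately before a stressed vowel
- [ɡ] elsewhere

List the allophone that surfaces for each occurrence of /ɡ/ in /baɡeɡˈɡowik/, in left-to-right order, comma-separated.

[ɡ], [ɡ], [k]

Occurrence 1 (position 3): no conditioning environment matches → elsewhere allophone [ɡ].
Occurrence 2 (position 5): no conditioning environment matches → elsewhere allophone [ɡ].
Occurrence 3 (position 6): immediately before a stressed vowel → [k].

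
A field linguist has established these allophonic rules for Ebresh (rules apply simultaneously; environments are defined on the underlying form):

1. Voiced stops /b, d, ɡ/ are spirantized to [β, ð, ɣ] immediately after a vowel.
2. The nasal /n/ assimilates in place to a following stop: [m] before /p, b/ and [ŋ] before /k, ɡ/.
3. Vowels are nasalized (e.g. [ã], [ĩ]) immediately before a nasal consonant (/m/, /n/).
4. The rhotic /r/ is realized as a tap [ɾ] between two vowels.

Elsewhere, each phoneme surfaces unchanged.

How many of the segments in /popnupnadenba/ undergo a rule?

Segments that undergo a rule: /d/ → [ð] (rule 1); /e/ → [ẽ] (rule 3); /n/ → [m] (rule 2).
All other segments surface unchanged.

3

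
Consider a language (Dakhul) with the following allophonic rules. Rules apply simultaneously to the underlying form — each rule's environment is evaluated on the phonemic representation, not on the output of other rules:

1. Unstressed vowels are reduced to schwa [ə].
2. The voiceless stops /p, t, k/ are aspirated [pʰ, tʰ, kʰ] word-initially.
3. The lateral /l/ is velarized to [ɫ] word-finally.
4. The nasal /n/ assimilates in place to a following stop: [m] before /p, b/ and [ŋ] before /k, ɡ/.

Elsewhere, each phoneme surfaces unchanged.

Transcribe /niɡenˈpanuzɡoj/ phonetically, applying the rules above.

/n/ (word-initial) fails the environment for rule 4, so it stays [n].
Rule 1 applies to /i/ (between /n/ and /ɡ/: in an unstressed syllable) → [ə].
/ɡ/ stays [ɡ].
/e/ (between /ɡ/ and /n/) occurs in an unstressed syllable → [ə] by rule 1.
/n/ (between /e/ and /p/): before a labial or velar stop, so rule 4 applies → [m].
/p/ (between /n/ and /a/) is in the target of rule 2 but the environment (word-initially) is not met → [p].
/a/ (between /p/ and /n/): rule 1 targets it, but not in an unstressed syllable → unchanged [a].
/n/ — between /a/ and /u/; rule 4 does not apply here → [n].
/u/ (between /n/ and /z/): in an unstressed syllable, so rule 1 applies → [ə].
/z/ (between /u/ and /ɡ/): no rule targets it → [z].
/ɡ/ stays [ɡ].
Rule 1 applies to /o/ (between /ɡ/ and /j/: in an unstressed syllable) → [ə].
/j/ (word-final): no rule targets it → [j].

[nəɡəmˈpanəzɡəj]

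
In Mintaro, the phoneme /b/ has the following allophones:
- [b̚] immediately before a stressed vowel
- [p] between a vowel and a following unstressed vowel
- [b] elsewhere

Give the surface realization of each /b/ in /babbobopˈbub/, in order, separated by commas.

Occurrence 1 (position 1): no conditioning environment matches → elsewhere allophone [b].
Occurrence 2 (position 3): no conditioning environment matches → elsewhere allophone [b].
Occurrence 3 (position 4): no conditioning environment matches → elsewhere allophone [b].
Occurrence 4 (position 6): between a vowel and a following unstressed vowel → [p].
Occurrence 5 (position 9): immediately before a stressed vowel → [b̚].
Occurrence 6 (position 11): no conditioning environment matches → elsewhere allophone [b].

[b], [b], [b], [p], [b̚], [b]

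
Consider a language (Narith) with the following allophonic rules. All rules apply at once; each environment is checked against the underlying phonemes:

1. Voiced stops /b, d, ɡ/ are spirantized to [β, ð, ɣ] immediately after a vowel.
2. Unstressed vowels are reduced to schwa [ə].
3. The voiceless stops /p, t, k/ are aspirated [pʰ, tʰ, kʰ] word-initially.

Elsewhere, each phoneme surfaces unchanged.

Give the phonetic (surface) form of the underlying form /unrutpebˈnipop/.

/u/ — word-initial, in an unstressed syllable — surfaces as [ə] (rule 2).
/n/ (between /u/ and /r/) is unaffected → [n].
/r/ stays [r].
/u/ — between /r/ and /t/, in an unstressed syllable — surfaces as [ə] (rule 2).
/t/ (between /u/ and /p/): rule 3 targets it, but not word-initially → unchanged [t].
/p/ (between /t/ and /e/) is in the target of rule 3 but the environment (word-initially) is not met → [p].
Rule 2 applies to /e/ (between /p/ and /b/: in an unstressed syllable) → [ə].
/b/ (between /e/ and /n/) occurs immediately after a vowel → [β] by rule 1.
/n/ — not in any rule's target class → [n].
/i/ — between /n/ and /p/; rule 2 does not apply here → [i].
/p/ (between /i/ and /o/) fails the environment for rule 3, so it stays [p].
/o/ (between /p/ and /p/) occurs in an unstressed syllable → [ə] by rule 2.
/p/ (word-final) is in the target of rule 3 but the environment (word-initially) is not met → [p].

[ənrətpəβˈnipəp]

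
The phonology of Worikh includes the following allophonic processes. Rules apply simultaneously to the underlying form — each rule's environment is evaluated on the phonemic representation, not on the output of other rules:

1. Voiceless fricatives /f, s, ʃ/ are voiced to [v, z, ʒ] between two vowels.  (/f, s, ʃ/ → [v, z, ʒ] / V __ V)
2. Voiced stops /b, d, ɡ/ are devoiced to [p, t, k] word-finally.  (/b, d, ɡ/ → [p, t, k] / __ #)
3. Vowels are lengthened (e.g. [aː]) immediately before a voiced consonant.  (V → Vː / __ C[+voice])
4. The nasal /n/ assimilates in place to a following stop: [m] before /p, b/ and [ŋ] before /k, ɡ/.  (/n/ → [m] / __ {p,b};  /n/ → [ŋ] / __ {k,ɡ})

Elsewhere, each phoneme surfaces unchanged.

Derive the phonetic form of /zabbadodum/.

[zaːbbaːdoːduːm]

/z/ — not in any rule's target class → [z].
Rule 3 applies to /a/ (between /z/ and /b/: before a voiced consonant) → [aː].
/b/ (between /a/ and /b/) is in the target of rule 2 but the environment (word-finally) is not met → [b].
/b/ — between /b/ and /a/; rule 2 does not apply here → [b].
/a/ — between /b/ and /d/, before a voiced consonant — surfaces as [aː] (rule 3).
/d/ (between /a/ and /o/) is in the target of rule 2 but the environment (word-finally) is not met → [d].
Rule 3 applies to /o/ (between /d/ and /d/: before a voiced consonant) → [oː].
/d/ (between /o/ and /u/): rule 2 targets it, but not word-finally → unchanged [d].
Rule 3 applies to /u/ (between /d/ and /m/: before a voiced consonant) → [uː].
/m/ (word-final): no rule targets it → [m].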